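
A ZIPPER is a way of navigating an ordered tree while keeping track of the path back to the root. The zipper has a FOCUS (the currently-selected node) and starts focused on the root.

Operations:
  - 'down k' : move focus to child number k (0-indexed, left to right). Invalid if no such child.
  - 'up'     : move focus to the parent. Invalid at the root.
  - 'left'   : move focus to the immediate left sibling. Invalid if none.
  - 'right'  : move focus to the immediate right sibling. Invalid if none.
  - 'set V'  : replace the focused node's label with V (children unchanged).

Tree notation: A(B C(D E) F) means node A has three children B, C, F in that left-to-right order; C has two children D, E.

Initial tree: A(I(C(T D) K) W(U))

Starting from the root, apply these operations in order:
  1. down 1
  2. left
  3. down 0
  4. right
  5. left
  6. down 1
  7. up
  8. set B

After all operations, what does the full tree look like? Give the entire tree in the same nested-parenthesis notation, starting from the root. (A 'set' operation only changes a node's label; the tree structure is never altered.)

Answer: A(I(B(T D) K) W(U))

Derivation:
Step 1 (down 1): focus=W path=1 depth=1 children=['U'] left=['I'] right=[] parent=A
Step 2 (left): focus=I path=0 depth=1 children=['C', 'K'] left=[] right=['W'] parent=A
Step 3 (down 0): focus=C path=0/0 depth=2 children=['T', 'D'] left=[] right=['K'] parent=I
Step 4 (right): focus=K path=0/1 depth=2 children=[] left=['C'] right=[] parent=I
Step 5 (left): focus=C path=0/0 depth=2 children=['T', 'D'] left=[] right=['K'] parent=I
Step 6 (down 1): focus=D path=0/0/1 depth=3 children=[] left=['T'] right=[] parent=C
Step 7 (up): focus=C path=0/0 depth=2 children=['T', 'D'] left=[] right=['K'] parent=I
Step 8 (set B): focus=B path=0/0 depth=2 children=['T', 'D'] left=[] right=['K'] parent=I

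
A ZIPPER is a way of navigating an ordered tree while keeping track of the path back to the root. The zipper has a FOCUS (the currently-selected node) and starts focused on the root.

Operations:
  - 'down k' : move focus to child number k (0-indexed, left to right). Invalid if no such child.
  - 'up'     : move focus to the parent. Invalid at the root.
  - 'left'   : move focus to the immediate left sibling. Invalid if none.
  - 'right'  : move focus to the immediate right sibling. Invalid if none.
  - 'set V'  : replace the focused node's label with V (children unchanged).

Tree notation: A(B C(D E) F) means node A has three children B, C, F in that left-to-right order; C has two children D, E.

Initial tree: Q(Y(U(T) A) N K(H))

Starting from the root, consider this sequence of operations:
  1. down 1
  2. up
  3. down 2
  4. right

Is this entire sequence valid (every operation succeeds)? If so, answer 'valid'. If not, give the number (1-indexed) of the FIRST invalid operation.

Answer: 4

Derivation:
Step 1 (down 1): focus=N path=1 depth=1 children=[] left=['Y'] right=['K'] parent=Q
Step 2 (up): focus=Q path=root depth=0 children=['Y', 'N', 'K'] (at root)
Step 3 (down 2): focus=K path=2 depth=1 children=['H'] left=['Y', 'N'] right=[] parent=Q
Step 4 (right): INVALID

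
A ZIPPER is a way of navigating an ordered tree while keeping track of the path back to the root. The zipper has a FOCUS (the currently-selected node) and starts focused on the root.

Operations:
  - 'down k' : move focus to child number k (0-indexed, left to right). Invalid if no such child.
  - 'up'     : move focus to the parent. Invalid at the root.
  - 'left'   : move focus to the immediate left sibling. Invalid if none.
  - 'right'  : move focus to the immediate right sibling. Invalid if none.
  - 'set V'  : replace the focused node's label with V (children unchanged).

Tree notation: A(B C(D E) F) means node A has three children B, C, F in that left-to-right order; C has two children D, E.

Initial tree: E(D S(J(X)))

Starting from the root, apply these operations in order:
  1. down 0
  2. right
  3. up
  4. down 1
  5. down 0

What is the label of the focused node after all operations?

Answer: J

Derivation:
Step 1 (down 0): focus=D path=0 depth=1 children=[] left=[] right=['S'] parent=E
Step 2 (right): focus=S path=1 depth=1 children=['J'] left=['D'] right=[] parent=E
Step 3 (up): focus=E path=root depth=0 children=['D', 'S'] (at root)
Step 4 (down 1): focus=S path=1 depth=1 children=['J'] left=['D'] right=[] parent=E
Step 5 (down 0): focus=J path=1/0 depth=2 children=['X'] left=[] right=[] parent=S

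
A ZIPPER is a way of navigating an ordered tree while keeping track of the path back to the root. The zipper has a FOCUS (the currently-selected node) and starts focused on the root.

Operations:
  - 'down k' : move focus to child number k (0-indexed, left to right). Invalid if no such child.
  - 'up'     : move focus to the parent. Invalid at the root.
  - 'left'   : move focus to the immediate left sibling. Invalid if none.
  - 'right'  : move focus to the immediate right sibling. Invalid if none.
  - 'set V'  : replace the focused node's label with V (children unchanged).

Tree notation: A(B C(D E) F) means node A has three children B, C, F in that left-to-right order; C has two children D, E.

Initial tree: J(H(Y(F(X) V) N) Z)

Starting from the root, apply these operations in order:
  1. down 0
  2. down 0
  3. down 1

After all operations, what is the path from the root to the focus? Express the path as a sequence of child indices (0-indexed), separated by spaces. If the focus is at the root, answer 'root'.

Step 1 (down 0): focus=H path=0 depth=1 children=['Y', 'N'] left=[] right=['Z'] parent=J
Step 2 (down 0): focus=Y path=0/0 depth=2 children=['F', 'V'] left=[] right=['N'] parent=H
Step 3 (down 1): focus=V path=0/0/1 depth=3 children=[] left=['F'] right=[] parent=Y

Answer: 0 0 1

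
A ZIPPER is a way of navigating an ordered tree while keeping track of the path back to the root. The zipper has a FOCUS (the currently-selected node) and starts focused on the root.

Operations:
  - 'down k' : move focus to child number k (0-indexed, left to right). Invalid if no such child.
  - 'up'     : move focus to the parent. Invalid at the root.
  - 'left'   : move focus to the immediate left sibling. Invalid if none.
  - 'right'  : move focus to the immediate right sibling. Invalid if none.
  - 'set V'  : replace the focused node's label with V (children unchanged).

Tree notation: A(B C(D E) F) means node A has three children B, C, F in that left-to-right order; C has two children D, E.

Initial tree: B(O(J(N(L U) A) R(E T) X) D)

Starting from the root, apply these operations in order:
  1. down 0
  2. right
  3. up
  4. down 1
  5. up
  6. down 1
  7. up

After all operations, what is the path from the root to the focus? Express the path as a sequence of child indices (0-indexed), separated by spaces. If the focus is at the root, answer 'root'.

Step 1 (down 0): focus=O path=0 depth=1 children=['J', 'R', 'X'] left=[] right=['D'] parent=B
Step 2 (right): focus=D path=1 depth=1 children=[] left=['O'] right=[] parent=B
Step 3 (up): focus=B path=root depth=0 children=['O', 'D'] (at root)
Step 4 (down 1): focus=D path=1 depth=1 children=[] left=['O'] right=[] parent=B
Step 5 (up): focus=B path=root depth=0 children=['O', 'D'] (at root)
Step 6 (down 1): focus=D path=1 depth=1 children=[] left=['O'] right=[] parent=B
Step 7 (up): focus=B path=root depth=0 children=['O', 'D'] (at root)

Answer: root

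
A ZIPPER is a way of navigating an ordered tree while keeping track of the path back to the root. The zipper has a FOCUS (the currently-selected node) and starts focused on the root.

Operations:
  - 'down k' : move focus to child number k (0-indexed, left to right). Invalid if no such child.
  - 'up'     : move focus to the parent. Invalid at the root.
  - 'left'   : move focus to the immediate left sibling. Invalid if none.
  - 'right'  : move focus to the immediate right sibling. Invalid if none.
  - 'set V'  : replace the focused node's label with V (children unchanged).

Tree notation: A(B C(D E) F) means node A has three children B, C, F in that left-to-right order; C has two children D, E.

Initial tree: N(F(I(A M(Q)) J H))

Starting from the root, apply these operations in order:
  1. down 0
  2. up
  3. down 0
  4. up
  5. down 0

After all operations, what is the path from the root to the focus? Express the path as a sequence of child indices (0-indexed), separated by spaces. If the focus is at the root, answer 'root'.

Step 1 (down 0): focus=F path=0 depth=1 children=['I', 'J', 'H'] left=[] right=[] parent=N
Step 2 (up): focus=N path=root depth=0 children=['F'] (at root)
Step 3 (down 0): focus=F path=0 depth=1 children=['I', 'J', 'H'] left=[] right=[] parent=N
Step 4 (up): focus=N path=root depth=0 children=['F'] (at root)
Step 5 (down 0): focus=F path=0 depth=1 children=['I', 'J', 'H'] left=[] right=[] parent=N

Answer: 0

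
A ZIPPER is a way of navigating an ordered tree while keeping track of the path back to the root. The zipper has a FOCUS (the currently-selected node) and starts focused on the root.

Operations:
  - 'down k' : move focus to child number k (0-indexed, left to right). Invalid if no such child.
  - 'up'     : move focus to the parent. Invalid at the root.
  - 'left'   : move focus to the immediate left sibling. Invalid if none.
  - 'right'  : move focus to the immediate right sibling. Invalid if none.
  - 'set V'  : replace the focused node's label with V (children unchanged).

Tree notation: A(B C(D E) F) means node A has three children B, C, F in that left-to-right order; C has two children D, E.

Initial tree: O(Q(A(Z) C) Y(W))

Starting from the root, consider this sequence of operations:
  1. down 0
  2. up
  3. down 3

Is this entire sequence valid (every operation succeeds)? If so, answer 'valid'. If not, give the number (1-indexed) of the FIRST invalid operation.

Step 1 (down 0): focus=Q path=0 depth=1 children=['A', 'C'] left=[] right=['Y'] parent=O
Step 2 (up): focus=O path=root depth=0 children=['Q', 'Y'] (at root)
Step 3 (down 3): INVALID

Answer: 3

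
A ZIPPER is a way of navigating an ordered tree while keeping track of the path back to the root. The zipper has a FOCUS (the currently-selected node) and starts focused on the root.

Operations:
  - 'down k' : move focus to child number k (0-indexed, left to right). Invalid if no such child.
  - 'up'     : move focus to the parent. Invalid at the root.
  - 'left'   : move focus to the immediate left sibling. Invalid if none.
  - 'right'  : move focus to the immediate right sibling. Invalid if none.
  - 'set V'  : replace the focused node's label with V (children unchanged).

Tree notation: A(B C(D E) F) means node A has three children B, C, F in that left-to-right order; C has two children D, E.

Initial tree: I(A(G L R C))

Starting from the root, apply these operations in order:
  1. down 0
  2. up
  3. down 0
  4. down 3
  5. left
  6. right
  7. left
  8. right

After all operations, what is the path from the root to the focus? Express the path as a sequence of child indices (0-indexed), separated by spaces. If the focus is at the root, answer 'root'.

Step 1 (down 0): focus=A path=0 depth=1 children=['G', 'L', 'R', 'C'] left=[] right=[] parent=I
Step 2 (up): focus=I path=root depth=0 children=['A'] (at root)
Step 3 (down 0): focus=A path=0 depth=1 children=['G', 'L', 'R', 'C'] left=[] right=[] parent=I
Step 4 (down 3): focus=C path=0/3 depth=2 children=[] left=['G', 'L', 'R'] right=[] parent=A
Step 5 (left): focus=R path=0/2 depth=2 children=[] left=['G', 'L'] right=['C'] parent=A
Step 6 (right): focus=C path=0/3 depth=2 children=[] left=['G', 'L', 'R'] right=[] parent=A
Step 7 (left): focus=R path=0/2 depth=2 children=[] left=['G', 'L'] right=['C'] parent=A
Step 8 (right): focus=C path=0/3 depth=2 children=[] left=['G', 'L', 'R'] right=[] parent=A

Answer: 0 3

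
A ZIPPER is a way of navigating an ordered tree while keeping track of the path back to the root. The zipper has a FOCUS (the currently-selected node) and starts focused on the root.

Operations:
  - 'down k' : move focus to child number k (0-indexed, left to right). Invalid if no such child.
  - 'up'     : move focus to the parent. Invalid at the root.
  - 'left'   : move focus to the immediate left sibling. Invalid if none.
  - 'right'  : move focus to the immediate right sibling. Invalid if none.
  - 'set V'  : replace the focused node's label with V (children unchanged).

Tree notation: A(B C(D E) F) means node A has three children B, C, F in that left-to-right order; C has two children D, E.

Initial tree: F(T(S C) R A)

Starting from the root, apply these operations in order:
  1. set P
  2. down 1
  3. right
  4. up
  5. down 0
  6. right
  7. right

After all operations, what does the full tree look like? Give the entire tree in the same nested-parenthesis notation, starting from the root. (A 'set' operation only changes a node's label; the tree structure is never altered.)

Step 1 (set P): focus=P path=root depth=0 children=['T', 'R', 'A'] (at root)
Step 2 (down 1): focus=R path=1 depth=1 children=[] left=['T'] right=['A'] parent=P
Step 3 (right): focus=A path=2 depth=1 children=[] left=['T', 'R'] right=[] parent=P
Step 4 (up): focus=P path=root depth=0 children=['T', 'R', 'A'] (at root)
Step 5 (down 0): focus=T path=0 depth=1 children=['S', 'C'] left=[] right=['R', 'A'] parent=P
Step 6 (right): focus=R path=1 depth=1 children=[] left=['T'] right=['A'] parent=P
Step 7 (right): focus=A path=2 depth=1 children=[] left=['T', 'R'] right=[] parent=P

Answer: P(T(S C) R A)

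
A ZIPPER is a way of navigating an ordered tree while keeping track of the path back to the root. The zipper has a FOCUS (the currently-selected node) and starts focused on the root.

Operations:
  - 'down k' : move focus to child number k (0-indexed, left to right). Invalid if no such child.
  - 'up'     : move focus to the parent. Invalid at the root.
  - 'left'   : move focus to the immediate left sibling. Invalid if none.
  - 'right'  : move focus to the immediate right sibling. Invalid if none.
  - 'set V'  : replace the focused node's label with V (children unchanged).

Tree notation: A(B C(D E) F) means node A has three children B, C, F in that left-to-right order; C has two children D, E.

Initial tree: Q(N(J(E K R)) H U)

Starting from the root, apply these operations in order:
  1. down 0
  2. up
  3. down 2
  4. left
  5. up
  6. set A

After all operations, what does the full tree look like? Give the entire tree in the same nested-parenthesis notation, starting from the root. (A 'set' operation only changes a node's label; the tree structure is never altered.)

Answer: A(N(J(E K R)) H U)

Derivation:
Step 1 (down 0): focus=N path=0 depth=1 children=['J'] left=[] right=['H', 'U'] parent=Q
Step 2 (up): focus=Q path=root depth=0 children=['N', 'H', 'U'] (at root)
Step 3 (down 2): focus=U path=2 depth=1 children=[] left=['N', 'H'] right=[] parent=Q
Step 4 (left): focus=H path=1 depth=1 children=[] left=['N'] right=['U'] parent=Q
Step 5 (up): focus=Q path=root depth=0 children=['N', 'H', 'U'] (at root)
Step 6 (set A): focus=A path=root depth=0 children=['N', 'H', 'U'] (at root)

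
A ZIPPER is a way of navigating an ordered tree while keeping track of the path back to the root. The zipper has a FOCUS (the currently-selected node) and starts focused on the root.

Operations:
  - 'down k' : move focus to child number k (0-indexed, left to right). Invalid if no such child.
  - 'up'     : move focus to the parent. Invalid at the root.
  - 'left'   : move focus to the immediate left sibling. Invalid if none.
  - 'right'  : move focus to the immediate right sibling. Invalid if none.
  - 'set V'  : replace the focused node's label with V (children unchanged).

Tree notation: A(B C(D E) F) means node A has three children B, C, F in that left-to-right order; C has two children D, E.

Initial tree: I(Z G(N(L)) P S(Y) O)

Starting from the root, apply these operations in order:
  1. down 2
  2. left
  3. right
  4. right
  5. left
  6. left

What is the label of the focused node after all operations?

Answer: G

Derivation:
Step 1 (down 2): focus=P path=2 depth=1 children=[] left=['Z', 'G'] right=['S', 'O'] parent=I
Step 2 (left): focus=G path=1 depth=1 children=['N'] left=['Z'] right=['P', 'S', 'O'] parent=I
Step 3 (right): focus=P path=2 depth=1 children=[] left=['Z', 'G'] right=['S', 'O'] parent=I
Step 4 (right): focus=S path=3 depth=1 children=['Y'] left=['Z', 'G', 'P'] right=['O'] parent=I
Step 5 (left): focus=P path=2 depth=1 children=[] left=['Z', 'G'] right=['S', 'O'] parent=I
Step 6 (left): focus=G path=1 depth=1 children=['N'] left=['Z'] right=['P', 'S', 'O'] parent=I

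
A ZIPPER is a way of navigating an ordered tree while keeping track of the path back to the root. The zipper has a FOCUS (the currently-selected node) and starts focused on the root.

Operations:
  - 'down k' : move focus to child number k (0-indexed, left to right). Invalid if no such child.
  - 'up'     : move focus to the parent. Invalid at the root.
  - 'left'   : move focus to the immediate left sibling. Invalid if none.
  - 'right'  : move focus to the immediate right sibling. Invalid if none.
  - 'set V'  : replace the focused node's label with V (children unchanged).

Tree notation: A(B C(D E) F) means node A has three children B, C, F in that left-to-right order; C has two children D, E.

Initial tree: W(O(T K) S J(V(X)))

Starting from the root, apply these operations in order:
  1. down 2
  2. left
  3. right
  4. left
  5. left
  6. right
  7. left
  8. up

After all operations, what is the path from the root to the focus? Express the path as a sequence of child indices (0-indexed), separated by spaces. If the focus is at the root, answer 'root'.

Answer: root

Derivation:
Step 1 (down 2): focus=J path=2 depth=1 children=['V'] left=['O', 'S'] right=[] parent=W
Step 2 (left): focus=S path=1 depth=1 children=[] left=['O'] right=['J'] parent=W
Step 3 (right): focus=J path=2 depth=1 children=['V'] left=['O', 'S'] right=[] parent=W
Step 4 (left): focus=S path=1 depth=1 children=[] left=['O'] right=['J'] parent=W
Step 5 (left): focus=O path=0 depth=1 children=['T', 'K'] left=[] right=['S', 'J'] parent=W
Step 6 (right): focus=S path=1 depth=1 children=[] left=['O'] right=['J'] parent=W
Step 7 (left): focus=O path=0 depth=1 children=['T', 'K'] left=[] right=['S', 'J'] parent=W
Step 8 (up): focus=W path=root depth=0 children=['O', 'S', 'J'] (at root)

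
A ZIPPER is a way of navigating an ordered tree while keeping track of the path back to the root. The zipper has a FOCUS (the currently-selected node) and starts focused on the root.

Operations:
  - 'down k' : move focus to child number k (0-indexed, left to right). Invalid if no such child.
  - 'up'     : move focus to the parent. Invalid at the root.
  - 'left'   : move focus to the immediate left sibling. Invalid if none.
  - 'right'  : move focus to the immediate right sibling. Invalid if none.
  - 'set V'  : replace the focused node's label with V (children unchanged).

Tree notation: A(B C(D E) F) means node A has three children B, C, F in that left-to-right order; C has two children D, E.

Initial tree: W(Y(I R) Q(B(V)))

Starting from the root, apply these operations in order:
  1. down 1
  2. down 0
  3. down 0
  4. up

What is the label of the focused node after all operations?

Step 1 (down 1): focus=Q path=1 depth=1 children=['B'] left=['Y'] right=[] parent=W
Step 2 (down 0): focus=B path=1/0 depth=2 children=['V'] left=[] right=[] parent=Q
Step 3 (down 0): focus=V path=1/0/0 depth=3 children=[] left=[] right=[] parent=B
Step 4 (up): focus=B path=1/0 depth=2 children=['V'] left=[] right=[] parent=Q

Answer: B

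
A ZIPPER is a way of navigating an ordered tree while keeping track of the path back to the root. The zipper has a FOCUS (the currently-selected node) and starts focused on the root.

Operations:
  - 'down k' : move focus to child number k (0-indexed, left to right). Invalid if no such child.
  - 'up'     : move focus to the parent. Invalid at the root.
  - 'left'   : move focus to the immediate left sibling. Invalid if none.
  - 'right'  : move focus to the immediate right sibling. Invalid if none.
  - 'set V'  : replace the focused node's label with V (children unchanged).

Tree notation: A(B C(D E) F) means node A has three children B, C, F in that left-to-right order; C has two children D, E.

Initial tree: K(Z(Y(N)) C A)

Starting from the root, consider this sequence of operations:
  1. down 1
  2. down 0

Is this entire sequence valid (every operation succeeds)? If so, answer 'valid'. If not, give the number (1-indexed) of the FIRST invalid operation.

Step 1 (down 1): focus=C path=1 depth=1 children=[] left=['Z'] right=['A'] parent=K
Step 2 (down 0): INVALID

Answer: 2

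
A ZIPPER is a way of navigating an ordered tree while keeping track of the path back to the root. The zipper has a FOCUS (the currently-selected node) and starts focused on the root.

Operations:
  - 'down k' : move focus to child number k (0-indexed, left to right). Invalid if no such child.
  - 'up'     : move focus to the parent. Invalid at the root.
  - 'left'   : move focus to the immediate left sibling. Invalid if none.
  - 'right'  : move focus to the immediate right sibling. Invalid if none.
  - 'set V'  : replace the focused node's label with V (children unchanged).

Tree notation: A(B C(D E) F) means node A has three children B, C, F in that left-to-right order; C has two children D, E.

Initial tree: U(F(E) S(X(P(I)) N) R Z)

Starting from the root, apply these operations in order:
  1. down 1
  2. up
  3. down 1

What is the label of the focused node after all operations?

Step 1 (down 1): focus=S path=1 depth=1 children=['X', 'N'] left=['F'] right=['R', 'Z'] parent=U
Step 2 (up): focus=U path=root depth=0 children=['F', 'S', 'R', 'Z'] (at root)
Step 3 (down 1): focus=S path=1 depth=1 children=['X', 'N'] left=['F'] right=['R', 'Z'] parent=U

Answer: S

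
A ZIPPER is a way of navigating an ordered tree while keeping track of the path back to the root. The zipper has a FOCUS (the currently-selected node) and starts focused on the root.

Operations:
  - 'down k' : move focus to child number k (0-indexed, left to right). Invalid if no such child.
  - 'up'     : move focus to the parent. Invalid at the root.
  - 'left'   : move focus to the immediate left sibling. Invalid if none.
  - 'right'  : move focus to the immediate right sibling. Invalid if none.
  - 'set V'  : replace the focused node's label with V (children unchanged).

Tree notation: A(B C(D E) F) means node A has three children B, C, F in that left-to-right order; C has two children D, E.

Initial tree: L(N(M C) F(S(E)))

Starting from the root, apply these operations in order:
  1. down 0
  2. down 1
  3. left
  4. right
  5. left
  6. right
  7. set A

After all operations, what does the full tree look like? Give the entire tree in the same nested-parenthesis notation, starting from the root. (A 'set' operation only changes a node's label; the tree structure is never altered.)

Step 1 (down 0): focus=N path=0 depth=1 children=['M', 'C'] left=[] right=['F'] parent=L
Step 2 (down 1): focus=C path=0/1 depth=2 children=[] left=['M'] right=[] parent=N
Step 3 (left): focus=M path=0/0 depth=2 children=[] left=[] right=['C'] parent=N
Step 4 (right): focus=C path=0/1 depth=2 children=[] left=['M'] right=[] parent=N
Step 5 (left): focus=M path=0/0 depth=2 children=[] left=[] right=['C'] parent=N
Step 6 (right): focus=C path=0/1 depth=2 children=[] left=['M'] right=[] parent=N
Step 7 (set A): focus=A path=0/1 depth=2 children=[] left=['M'] right=[] parent=N

Answer: L(N(M A) F(S(E)))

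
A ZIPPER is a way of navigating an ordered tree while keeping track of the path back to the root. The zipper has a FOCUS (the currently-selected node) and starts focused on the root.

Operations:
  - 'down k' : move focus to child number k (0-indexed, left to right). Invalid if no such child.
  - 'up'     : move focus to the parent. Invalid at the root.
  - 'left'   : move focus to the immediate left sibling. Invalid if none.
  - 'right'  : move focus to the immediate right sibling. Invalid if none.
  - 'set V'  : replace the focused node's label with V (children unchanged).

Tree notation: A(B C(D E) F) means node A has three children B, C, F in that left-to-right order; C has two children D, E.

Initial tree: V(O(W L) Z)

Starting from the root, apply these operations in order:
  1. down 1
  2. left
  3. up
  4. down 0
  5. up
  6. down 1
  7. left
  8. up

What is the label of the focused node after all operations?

Step 1 (down 1): focus=Z path=1 depth=1 children=[] left=['O'] right=[] parent=V
Step 2 (left): focus=O path=0 depth=1 children=['W', 'L'] left=[] right=['Z'] parent=V
Step 3 (up): focus=V path=root depth=0 children=['O', 'Z'] (at root)
Step 4 (down 0): focus=O path=0 depth=1 children=['W', 'L'] left=[] right=['Z'] parent=V
Step 5 (up): focus=V path=root depth=0 children=['O', 'Z'] (at root)
Step 6 (down 1): focus=Z path=1 depth=1 children=[] left=['O'] right=[] parent=V
Step 7 (left): focus=O path=0 depth=1 children=['W', 'L'] left=[] right=['Z'] parent=V
Step 8 (up): focus=V path=root depth=0 children=['O', 'Z'] (at root)

Answer: V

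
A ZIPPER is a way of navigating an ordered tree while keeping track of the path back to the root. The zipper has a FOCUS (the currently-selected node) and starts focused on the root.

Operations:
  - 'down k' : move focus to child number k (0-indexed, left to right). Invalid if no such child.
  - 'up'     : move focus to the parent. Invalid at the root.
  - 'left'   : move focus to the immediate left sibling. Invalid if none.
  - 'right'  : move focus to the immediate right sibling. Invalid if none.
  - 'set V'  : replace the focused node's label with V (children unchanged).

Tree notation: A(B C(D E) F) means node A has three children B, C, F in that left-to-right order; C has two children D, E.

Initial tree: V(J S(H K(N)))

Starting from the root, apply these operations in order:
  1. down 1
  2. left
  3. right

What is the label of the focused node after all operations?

Step 1 (down 1): focus=S path=1 depth=1 children=['H', 'K'] left=['J'] right=[] parent=V
Step 2 (left): focus=J path=0 depth=1 children=[] left=[] right=['S'] parent=V
Step 3 (right): focus=S path=1 depth=1 children=['H', 'K'] left=['J'] right=[] parent=V

Answer: S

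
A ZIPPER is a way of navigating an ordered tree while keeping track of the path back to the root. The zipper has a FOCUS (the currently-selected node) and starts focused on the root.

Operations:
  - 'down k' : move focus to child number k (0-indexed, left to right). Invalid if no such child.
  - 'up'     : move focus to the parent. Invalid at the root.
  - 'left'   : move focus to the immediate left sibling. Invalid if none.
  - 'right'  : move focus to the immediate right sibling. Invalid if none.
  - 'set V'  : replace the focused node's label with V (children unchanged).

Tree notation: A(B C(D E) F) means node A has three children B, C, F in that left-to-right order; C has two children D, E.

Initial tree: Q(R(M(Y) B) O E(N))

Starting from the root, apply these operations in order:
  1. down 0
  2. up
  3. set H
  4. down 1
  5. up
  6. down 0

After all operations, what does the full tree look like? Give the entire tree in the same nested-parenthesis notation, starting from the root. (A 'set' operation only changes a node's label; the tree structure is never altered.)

Step 1 (down 0): focus=R path=0 depth=1 children=['M', 'B'] left=[] right=['O', 'E'] parent=Q
Step 2 (up): focus=Q path=root depth=0 children=['R', 'O', 'E'] (at root)
Step 3 (set H): focus=H path=root depth=0 children=['R', 'O', 'E'] (at root)
Step 4 (down 1): focus=O path=1 depth=1 children=[] left=['R'] right=['E'] parent=H
Step 5 (up): focus=H path=root depth=0 children=['R', 'O', 'E'] (at root)
Step 6 (down 0): focus=R path=0 depth=1 children=['M', 'B'] left=[] right=['O', 'E'] parent=H

Answer: H(R(M(Y) B) O E(N))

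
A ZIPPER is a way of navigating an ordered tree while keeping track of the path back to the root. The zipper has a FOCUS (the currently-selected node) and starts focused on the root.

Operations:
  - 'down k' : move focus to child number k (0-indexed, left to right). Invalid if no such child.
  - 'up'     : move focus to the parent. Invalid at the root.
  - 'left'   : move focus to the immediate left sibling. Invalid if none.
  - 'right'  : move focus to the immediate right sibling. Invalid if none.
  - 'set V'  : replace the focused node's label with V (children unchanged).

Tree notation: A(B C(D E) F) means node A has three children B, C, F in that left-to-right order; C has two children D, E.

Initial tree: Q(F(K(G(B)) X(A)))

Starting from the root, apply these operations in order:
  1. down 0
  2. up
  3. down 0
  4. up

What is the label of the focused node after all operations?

Answer: Q

Derivation:
Step 1 (down 0): focus=F path=0 depth=1 children=['K', 'X'] left=[] right=[] parent=Q
Step 2 (up): focus=Q path=root depth=0 children=['F'] (at root)
Step 3 (down 0): focus=F path=0 depth=1 children=['K', 'X'] left=[] right=[] parent=Q
Step 4 (up): focus=Q path=root depth=0 children=['F'] (at root)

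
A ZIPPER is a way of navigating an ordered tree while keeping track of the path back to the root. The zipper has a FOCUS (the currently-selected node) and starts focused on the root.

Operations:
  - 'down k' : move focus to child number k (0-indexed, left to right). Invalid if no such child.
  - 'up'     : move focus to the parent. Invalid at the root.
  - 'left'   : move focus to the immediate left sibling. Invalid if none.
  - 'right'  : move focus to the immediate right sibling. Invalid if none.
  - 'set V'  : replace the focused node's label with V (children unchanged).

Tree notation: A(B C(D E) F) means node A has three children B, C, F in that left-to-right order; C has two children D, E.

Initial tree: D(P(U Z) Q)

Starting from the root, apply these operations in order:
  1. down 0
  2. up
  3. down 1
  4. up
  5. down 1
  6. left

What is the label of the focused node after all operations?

Answer: P

Derivation:
Step 1 (down 0): focus=P path=0 depth=1 children=['U', 'Z'] left=[] right=['Q'] parent=D
Step 2 (up): focus=D path=root depth=0 children=['P', 'Q'] (at root)
Step 3 (down 1): focus=Q path=1 depth=1 children=[] left=['P'] right=[] parent=D
Step 4 (up): focus=D path=root depth=0 children=['P', 'Q'] (at root)
Step 5 (down 1): focus=Q path=1 depth=1 children=[] left=['P'] right=[] parent=D
Step 6 (left): focus=P path=0 depth=1 children=['U', 'Z'] left=[] right=['Q'] parent=D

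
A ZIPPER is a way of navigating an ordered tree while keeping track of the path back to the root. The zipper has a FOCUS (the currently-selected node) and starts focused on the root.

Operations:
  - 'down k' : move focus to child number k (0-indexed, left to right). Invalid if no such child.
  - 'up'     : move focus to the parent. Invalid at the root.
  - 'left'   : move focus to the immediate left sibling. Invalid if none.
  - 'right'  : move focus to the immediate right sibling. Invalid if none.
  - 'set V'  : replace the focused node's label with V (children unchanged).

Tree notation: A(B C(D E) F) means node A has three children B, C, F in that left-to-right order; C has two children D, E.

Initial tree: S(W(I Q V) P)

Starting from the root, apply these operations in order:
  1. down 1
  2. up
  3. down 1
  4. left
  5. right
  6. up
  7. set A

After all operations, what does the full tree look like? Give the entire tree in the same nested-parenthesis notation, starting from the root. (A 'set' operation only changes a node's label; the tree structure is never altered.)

Step 1 (down 1): focus=P path=1 depth=1 children=[] left=['W'] right=[] parent=S
Step 2 (up): focus=S path=root depth=0 children=['W', 'P'] (at root)
Step 3 (down 1): focus=P path=1 depth=1 children=[] left=['W'] right=[] parent=S
Step 4 (left): focus=W path=0 depth=1 children=['I', 'Q', 'V'] left=[] right=['P'] parent=S
Step 5 (right): focus=P path=1 depth=1 children=[] left=['W'] right=[] parent=S
Step 6 (up): focus=S path=root depth=0 children=['W', 'P'] (at root)
Step 7 (set A): focus=A path=root depth=0 children=['W', 'P'] (at root)

Answer: A(W(I Q V) P)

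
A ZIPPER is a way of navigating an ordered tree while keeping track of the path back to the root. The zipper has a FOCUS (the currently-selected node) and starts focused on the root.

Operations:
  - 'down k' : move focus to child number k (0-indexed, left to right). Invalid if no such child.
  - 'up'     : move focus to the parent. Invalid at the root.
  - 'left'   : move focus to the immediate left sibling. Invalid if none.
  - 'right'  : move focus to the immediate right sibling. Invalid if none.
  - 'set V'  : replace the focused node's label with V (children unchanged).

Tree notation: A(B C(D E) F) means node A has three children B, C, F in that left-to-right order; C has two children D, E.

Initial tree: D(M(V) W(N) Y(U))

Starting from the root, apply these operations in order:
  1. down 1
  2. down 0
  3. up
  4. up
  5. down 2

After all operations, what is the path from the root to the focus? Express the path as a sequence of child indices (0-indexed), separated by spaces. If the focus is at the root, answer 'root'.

Answer: 2

Derivation:
Step 1 (down 1): focus=W path=1 depth=1 children=['N'] left=['M'] right=['Y'] parent=D
Step 2 (down 0): focus=N path=1/0 depth=2 children=[] left=[] right=[] parent=W
Step 3 (up): focus=W path=1 depth=1 children=['N'] left=['M'] right=['Y'] parent=D
Step 4 (up): focus=D path=root depth=0 children=['M', 'W', 'Y'] (at root)
Step 5 (down 2): focus=Y path=2 depth=1 children=['U'] left=['M', 'W'] right=[] parent=D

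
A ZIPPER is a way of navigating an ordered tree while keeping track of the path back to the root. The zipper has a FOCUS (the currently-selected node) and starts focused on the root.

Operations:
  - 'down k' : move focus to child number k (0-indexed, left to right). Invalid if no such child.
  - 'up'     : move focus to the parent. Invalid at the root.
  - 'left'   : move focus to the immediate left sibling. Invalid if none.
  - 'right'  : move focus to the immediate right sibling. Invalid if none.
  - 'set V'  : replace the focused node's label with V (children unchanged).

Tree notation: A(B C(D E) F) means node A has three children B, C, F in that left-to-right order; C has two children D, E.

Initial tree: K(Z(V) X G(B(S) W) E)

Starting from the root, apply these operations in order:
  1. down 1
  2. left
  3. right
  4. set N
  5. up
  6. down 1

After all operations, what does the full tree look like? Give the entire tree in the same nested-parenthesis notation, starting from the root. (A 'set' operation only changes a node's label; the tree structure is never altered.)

Answer: K(Z(V) N G(B(S) W) E)

Derivation:
Step 1 (down 1): focus=X path=1 depth=1 children=[] left=['Z'] right=['G', 'E'] parent=K
Step 2 (left): focus=Z path=0 depth=1 children=['V'] left=[] right=['X', 'G', 'E'] parent=K
Step 3 (right): focus=X path=1 depth=1 children=[] left=['Z'] right=['G', 'E'] parent=K
Step 4 (set N): focus=N path=1 depth=1 children=[] left=['Z'] right=['G', 'E'] parent=K
Step 5 (up): focus=K path=root depth=0 children=['Z', 'N', 'G', 'E'] (at root)
Step 6 (down 1): focus=N path=1 depth=1 children=[] left=['Z'] right=['G', 'E'] parent=K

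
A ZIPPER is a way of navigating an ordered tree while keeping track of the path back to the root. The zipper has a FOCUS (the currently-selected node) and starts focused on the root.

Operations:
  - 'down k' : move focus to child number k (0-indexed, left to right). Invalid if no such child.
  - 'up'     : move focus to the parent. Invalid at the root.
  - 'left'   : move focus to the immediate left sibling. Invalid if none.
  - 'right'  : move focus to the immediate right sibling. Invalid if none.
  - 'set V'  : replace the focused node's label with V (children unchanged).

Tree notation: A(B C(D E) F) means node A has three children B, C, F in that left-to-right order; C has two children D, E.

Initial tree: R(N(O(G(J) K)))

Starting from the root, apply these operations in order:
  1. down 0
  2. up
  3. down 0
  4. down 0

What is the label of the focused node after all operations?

Step 1 (down 0): focus=N path=0 depth=1 children=['O'] left=[] right=[] parent=R
Step 2 (up): focus=R path=root depth=0 children=['N'] (at root)
Step 3 (down 0): focus=N path=0 depth=1 children=['O'] left=[] right=[] parent=R
Step 4 (down 0): focus=O path=0/0 depth=2 children=['G', 'K'] left=[] right=[] parent=N

Answer: O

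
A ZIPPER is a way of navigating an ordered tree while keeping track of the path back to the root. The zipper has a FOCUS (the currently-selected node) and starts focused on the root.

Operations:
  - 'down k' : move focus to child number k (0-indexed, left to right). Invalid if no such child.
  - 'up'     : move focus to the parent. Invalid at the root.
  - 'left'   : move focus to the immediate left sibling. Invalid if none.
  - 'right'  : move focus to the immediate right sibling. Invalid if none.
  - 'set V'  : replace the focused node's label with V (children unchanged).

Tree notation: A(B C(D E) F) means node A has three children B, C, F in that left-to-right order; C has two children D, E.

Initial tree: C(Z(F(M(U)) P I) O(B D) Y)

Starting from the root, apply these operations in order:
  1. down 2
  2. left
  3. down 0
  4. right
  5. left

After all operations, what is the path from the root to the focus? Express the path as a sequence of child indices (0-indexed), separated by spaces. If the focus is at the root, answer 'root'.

Answer: 1 0

Derivation:
Step 1 (down 2): focus=Y path=2 depth=1 children=[] left=['Z', 'O'] right=[] parent=C
Step 2 (left): focus=O path=1 depth=1 children=['B', 'D'] left=['Z'] right=['Y'] parent=C
Step 3 (down 0): focus=B path=1/0 depth=2 children=[] left=[] right=['D'] parent=O
Step 4 (right): focus=D path=1/1 depth=2 children=[] left=['B'] right=[] parent=O
Step 5 (left): focus=B path=1/0 depth=2 children=[] left=[] right=['D'] parent=O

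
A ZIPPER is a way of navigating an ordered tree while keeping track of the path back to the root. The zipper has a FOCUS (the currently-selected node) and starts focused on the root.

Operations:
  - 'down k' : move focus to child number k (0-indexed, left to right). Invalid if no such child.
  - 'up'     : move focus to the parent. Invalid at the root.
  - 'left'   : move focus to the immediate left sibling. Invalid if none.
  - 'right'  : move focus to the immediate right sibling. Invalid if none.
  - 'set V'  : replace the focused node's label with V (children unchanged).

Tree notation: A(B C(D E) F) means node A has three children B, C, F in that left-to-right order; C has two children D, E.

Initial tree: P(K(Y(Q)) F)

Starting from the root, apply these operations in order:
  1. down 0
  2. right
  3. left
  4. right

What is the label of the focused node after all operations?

Answer: F

Derivation:
Step 1 (down 0): focus=K path=0 depth=1 children=['Y'] left=[] right=['F'] parent=P
Step 2 (right): focus=F path=1 depth=1 children=[] left=['K'] right=[] parent=P
Step 3 (left): focus=K path=0 depth=1 children=['Y'] left=[] right=['F'] parent=P
Step 4 (right): focus=F path=1 depth=1 children=[] left=['K'] right=[] parent=P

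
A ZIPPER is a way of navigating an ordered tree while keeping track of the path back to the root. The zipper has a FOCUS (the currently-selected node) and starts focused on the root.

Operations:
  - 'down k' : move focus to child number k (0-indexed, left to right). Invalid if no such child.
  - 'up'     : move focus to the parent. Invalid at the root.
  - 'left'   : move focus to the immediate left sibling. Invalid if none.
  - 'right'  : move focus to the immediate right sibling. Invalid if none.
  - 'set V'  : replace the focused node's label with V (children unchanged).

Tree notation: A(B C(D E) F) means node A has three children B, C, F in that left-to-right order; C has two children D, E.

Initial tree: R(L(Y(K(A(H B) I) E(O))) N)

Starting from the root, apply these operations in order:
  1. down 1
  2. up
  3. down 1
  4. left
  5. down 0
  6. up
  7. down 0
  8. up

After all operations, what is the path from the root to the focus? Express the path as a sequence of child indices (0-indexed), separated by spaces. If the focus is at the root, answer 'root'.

Answer: 0

Derivation:
Step 1 (down 1): focus=N path=1 depth=1 children=[] left=['L'] right=[] parent=R
Step 2 (up): focus=R path=root depth=0 children=['L', 'N'] (at root)
Step 3 (down 1): focus=N path=1 depth=1 children=[] left=['L'] right=[] parent=R
Step 4 (left): focus=L path=0 depth=1 children=['Y'] left=[] right=['N'] parent=R
Step 5 (down 0): focus=Y path=0/0 depth=2 children=['K', 'E'] left=[] right=[] parent=L
Step 6 (up): focus=L path=0 depth=1 children=['Y'] left=[] right=['N'] parent=R
Step 7 (down 0): focus=Y path=0/0 depth=2 children=['K', 'E'] left=[] right=[] parent=L
Step 8 (up): focus=L path=0 depth=1 children=['Y'] left=[] right=['N'] parent=R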